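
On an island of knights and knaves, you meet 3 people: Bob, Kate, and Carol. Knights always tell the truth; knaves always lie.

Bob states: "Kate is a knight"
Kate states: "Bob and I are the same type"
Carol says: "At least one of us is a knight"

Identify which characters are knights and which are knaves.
Bob is a knight.
Kate is a knight.
Carol is a knight.

Verification:
- Bob (knight) says "Kate is a knight" - this is TRUE because Kate is a knight.
- Kate (knight) says "Bob and I are the same type" - this is TRUE because Kate is a knight and Bob is a knight.
- Carol (knight) says "At least one of us is a knight" - this is TRUE because Bob, Kate, and Carol are knights.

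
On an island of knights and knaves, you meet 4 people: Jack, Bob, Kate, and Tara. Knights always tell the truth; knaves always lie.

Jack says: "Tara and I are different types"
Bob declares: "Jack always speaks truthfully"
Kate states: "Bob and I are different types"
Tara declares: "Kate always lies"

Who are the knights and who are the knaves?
Jack is a knave.
Bob is a knave.
Kate is a knight.
Tara is a knave.

Verification:
- Jack (knave) says "Tara and I are different types" - this is FALSE (a lie) because Jack is a knave and Tara is a knave.
- Bob (knave) says "Jack always speaks truthfully" - this is FALSE (a lie) because Jack is a knave.
- Kate (knight) says "Bob and I are different types" - this is TRUE because Kate is a knight and Bob is a knave.
- Tara (knave) says "Kate always lies" - this is FALSE (a lie) because Kate is a knight.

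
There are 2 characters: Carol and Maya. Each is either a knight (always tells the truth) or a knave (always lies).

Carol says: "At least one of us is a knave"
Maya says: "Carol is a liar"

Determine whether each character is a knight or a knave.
Carol is a knight.
Maya is a knave.

Verification:
- Carol (knight) says "At least one of us is a knave" - this is TRUE because Maya is a knave.
- Maya (knave) says "Carol is a liar" - this is FALSE (a lie) because Carol is a knight.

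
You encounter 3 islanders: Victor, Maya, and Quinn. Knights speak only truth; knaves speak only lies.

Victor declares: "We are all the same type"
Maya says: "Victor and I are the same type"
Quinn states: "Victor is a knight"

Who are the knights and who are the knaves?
Victor is a knight.
Maya is a knight.
Quinn is a knight.

Verification:
- Victor (knight) says "We are all the same type" - this is TRUE because Victor, Maya, and Quinn are knights.
- Maya (knight) says "Victor and I are the same type" - this is TRUE because Maya is a knight and Victor is a knight.
- Quinn (knight) says "Victor is a knight" - this is TRUE because Victor is a knight.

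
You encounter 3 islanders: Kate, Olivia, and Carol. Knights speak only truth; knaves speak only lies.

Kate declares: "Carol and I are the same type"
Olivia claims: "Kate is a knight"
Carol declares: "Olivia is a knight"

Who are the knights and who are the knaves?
Kate is a knight.
Olivia is a knight.
Carol is a knight.

Verification:
- Kate (knight) says "Carol and I are the same type" - this is TRUE because Kate is a knight and Carol is a knight.
- Olivia (knight) says "Kate is a knight" - this is TRUE because Kate is a knight.
- Carol (knight) says "Olivia is a knight" - this is TRUE because Olivia is a knight.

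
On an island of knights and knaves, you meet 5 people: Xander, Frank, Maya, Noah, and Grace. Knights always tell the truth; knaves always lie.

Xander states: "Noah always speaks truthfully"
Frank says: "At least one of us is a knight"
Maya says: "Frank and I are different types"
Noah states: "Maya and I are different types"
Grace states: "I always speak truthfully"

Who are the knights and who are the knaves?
Xander is a knave.
Frank is a knave.
Maya is a knave.
Noah is a knave.
Grace is a knave.

Verification:
- Xander (knave) says "Noah always speaks truthfully" - this is FALSE (a lie) because Noah is a knave.
- Frank (knave) says "At least one of us is a knight" - this is FALSE (a lie) because no one is a knight.
- Maya (knave) says "Frank and I are different types" - this is FALSE (a lie) because Maya is a knave and Frank is a knave.
- Noah (knave) says "Maya and I are different types" - this is FALSE (a lie) because Noah is a knave and Maya is a knave.
- Grace (knave) says "I always speak truthfully" - this is FALSE (a lie) because Grace is a knave.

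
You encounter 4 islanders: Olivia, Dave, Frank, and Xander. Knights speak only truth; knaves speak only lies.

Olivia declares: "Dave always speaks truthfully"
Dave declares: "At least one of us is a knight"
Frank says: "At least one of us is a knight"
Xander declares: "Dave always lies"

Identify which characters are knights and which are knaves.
Olivia is a knight.
Dave is a knight.
Frank is a knight.
Xander is a knave.

Verification:
- Olivia (knight) says "Dave always speaks truthfully" - this is TRUE because Dave is a knight.
- Dave (knight) says "At least one of us is a knight" - this is TRUE because Olivia, Dave, and Frank are knights.
- Frank (knight) says "At least one of us is a knight" - this is TRUE because Olivia, Dave, and Frank are knights.
- Xander (knave) says "Dave always lies" - this is FALSE (a lie) because Dave is a knight.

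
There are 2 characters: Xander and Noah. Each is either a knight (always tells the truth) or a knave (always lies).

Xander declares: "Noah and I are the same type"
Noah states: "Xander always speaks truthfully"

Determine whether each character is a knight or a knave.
Xander is a knight.
Noah is a knight.

Verification:
- Xander (knight) says "Noah and I are the same type" - this is TRUE because Xander is a knight and Noah is a knight.
- Noah (knight) says "Xander always speaks truthfully" - this is TRUE because Xander is a knight.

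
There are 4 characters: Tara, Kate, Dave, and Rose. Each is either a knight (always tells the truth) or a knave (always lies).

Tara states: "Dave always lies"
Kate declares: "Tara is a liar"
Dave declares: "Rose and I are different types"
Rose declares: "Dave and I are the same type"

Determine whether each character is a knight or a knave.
Tara is a knave.
Kate is a knight.
Dave is a knight.
Rose is a knave.

Verification:
- Tara (knave) says "Dave always lies" - this is FALSE (a lie) because Dave is a knight.
- Kate (knight) says "Tara is a liar" - this is TRUE because Tara is a knave.
- Dave (knight) says "Rose and I are different types" - this is TRUE because Dave is a knight and Rose is a knave.
- Rose (knave) says "Dave and I are the same type" - this is FALSE (a lie) because Rose is a knave and Dave is a knight.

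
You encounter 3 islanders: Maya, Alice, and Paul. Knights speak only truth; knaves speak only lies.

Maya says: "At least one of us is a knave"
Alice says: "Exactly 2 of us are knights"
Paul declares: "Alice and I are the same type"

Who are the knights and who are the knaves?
Maya is a knight.
Alice is a knight.
Paul is a knave.

Verification:
- Maya (knight) says "At least one of us is a knave" - this is TRUE because Paul is a knave.
- Alice (knight) says "Exactly 2 of us are knights" - this is TRUE because there are 2 knights.
- Paul (knave) says "Alice and I are the same type" - this is FALSE (a lie) because Paul is a knave and Alice is a knight.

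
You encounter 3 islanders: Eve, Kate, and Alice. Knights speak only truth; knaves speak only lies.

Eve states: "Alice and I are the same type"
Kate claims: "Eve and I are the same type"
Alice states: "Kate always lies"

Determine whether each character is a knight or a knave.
Eve is a knight.
Kate is a knave.
Alice is a knight.

Verification:
- Eve (knight) says "Alice and I are the same type" - this is TRUE because Eve is a knight and Alice is a knight.
- Kate (knave) says "Eve and I are the same type" - this is FALSE (a lie) because Kate is a knave and Eve is a knight.
- Alice (knight) says "Kate always lies" - this is TRUE because Kate is a knave.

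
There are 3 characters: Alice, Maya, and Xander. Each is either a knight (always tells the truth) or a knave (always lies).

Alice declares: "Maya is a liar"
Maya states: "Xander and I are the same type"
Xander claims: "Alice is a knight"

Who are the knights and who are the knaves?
Alice is a knight.
Maya is a knave.
Xander is a knight.

Verification:
- Alice (knight) says "Maya is a liar" - this is TRUE because Maya is a knave.
- Maya (knave) says "Xander and I are the same type" - this is FALSE (a lie) because Maya is a knave and Xander is a knight.
- Xander (knight) says "Alice is a knight" - this is TRUE because Alice is a knight.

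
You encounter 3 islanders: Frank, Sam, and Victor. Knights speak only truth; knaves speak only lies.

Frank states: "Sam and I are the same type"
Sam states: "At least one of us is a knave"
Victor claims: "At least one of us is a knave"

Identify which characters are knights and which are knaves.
Frank is a knave.
Sam is a knight.
Victor is a knight.

Verification:
- Frank (knave) says "Sam and I are the same type" - this is FALSE (a lie) because Frank is a knave and Sam is a knight.
- Sam (knight) says "At least one of us is a knave" - this is TRUE because Frank is a knave.
- Victor (knight) says "At least one of us is a knave" - this is TRUE because Frank is a knave.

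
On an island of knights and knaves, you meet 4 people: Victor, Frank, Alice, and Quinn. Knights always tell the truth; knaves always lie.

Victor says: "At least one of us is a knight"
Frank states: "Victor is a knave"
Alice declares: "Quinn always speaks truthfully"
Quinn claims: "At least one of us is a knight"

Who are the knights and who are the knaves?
Victor is a knight.
Frank is a knave.
Alice is a knight.
Quinn is a knight.

Verification:
- Victor (knight) says "At least one of us is a knight" - this is TRUE because Victor, Alice, and Quinn are knights.
- Frank (knave) says "Victor is a knave" - this is FALSE (a lie) because Victor is a knight.
- Alice (knight) says "Quinn always speaks truthfully" - this is TRUE because Quinn is a knight.
- Quinn (knight) says "At least one of us is a knight" - this is TRUE because Victor, Alice, and Quinn are knights.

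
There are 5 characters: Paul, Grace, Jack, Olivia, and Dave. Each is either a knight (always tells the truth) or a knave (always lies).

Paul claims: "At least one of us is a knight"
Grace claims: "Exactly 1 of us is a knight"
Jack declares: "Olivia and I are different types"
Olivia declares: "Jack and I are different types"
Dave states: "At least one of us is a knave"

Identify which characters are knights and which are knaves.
Paul is a knight.
Grace is a knave.
Jack is a knave.
Olivia is a knave.
Dave is a knight.

Verification:
- Paul (knight) says "At least one of us is a knight" - this is TRUE because Paul and Dave are knights.
- Grace (knave) says "Exactly 1 of us is a knight" - this is FALSE (a lie) because there are 2 knights.
- Jack (knave) says "Olivia and I are different types" - this is FALSE (a lie) because Jack is a knave and Olivia is a knave.
- Olivia (knave) says "Jack and I are different types" - this is FALSE (a lie) because Olivia is a knave and Jack is a knave.
- Dave (knight) says "At least one of us is a knave" - this is TRUE because Grace, Jack, and Olivia are knaves.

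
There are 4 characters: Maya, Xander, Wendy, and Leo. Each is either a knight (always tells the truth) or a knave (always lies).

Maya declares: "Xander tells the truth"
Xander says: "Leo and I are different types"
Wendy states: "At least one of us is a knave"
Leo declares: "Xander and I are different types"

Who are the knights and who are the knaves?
Maya is a knave.
Xander is a knave.
Wendy is a knight.
Leo is a knave.

Verification:
- Maya (knave) says "Xander tells the truth" - this is FALSE (a lie) because Xander is a knave.
- Xander (knave) says "Leo and I are different types" - this is FALSE (a lie) because Xander is a knave and Leo is a knave.
- Wendy (knight) says "At least one of us is a knave" - this is TRUE because Maya, Xander, and Leo are knaves.
- Leo (knave) says "Xander and I are different types" - this is FALSE (a lie) because Leo is a knave and Xander is a knave.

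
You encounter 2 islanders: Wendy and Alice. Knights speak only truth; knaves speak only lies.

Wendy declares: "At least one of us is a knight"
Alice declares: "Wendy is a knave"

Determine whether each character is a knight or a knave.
Wendy is a knight.
Alice is a knave.

Verification:
- Wendy (knight) says "At least one of us is a knight" - this is TRUE because Wendy is a knight.
- Alice (knave) says "Wendy is a knave" - this is FALSE (a lie) because Wendy is a knight.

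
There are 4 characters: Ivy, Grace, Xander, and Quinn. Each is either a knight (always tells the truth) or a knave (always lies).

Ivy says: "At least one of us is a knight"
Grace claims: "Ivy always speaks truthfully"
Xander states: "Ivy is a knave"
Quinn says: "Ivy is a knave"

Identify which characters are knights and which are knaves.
Ivy is a knight.
Grace is a knight.
Xander is a knave.
Quinn is a knave.

Verification:
- Ivy (knight) says "At least one of us is a knight" - this is TRUE because Ivy and Grace are knights.
- Grace (knight) says "Ivy always speaks truthfully" - this is TRUE because Ivy is a knight.
- Xander (knave) says "Ivy is a knave" - this is FALSE (a lie) because Ivy is a knight.
- Quinn (knave) says "Ivy is a knave" - this is FALSE (a lie) because Ivy is a knight.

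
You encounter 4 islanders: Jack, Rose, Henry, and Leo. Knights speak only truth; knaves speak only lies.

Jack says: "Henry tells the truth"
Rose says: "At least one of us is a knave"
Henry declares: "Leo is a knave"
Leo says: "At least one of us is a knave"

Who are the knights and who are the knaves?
Jack is a knave.
Rose is a knight.
Henry is a knave.
Leo is a knight.

Verification:
- Jack (knave) says "Henry tells the truth" - this is FALSE (a lie) because Henry is a knave.
- Rose (knight) says "At least one of us is a knave" - this is TRUE because Jack and Henry are knaves.
- Henry (knave) says "Leo is a knave" - this is FALSE (a lie) because Leo is a knight.
- Leo (knight) says "At least one of us is a knave" - this is TRUE because Jack and Henry are knaves.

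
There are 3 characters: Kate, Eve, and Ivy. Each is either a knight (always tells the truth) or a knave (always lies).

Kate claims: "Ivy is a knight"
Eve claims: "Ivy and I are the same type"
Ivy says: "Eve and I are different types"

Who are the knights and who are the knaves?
Kate is a knight.
Eve is a knave.
Ivy is a knight.

Verification:
- Kate (knight) says "Ivy is a knight" - this is TRUE because Ivy is a knight.
- Eve (knave) says "Ivy and I are the same type" - this is FALSE (a lie) because Eve is a knave and Ivy is a knight.
- Ivy (knight) says "Eve and I are different types" - this is TRUE because Ivy is a knight and Eve is a knave.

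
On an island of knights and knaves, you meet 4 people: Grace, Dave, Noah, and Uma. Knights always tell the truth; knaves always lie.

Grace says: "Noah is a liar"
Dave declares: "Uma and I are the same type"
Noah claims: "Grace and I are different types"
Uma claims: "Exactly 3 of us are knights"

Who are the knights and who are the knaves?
Grace is a knave.
Dave is a knight.
Noah is a knight.
Uma is a knight.

Verification:
- Grace (knave) says "Noah is a liar" - this is FALSE (a lie) because Noah is a knight.
- Dave (knight) says "Uma and I are the same type" - this is TRUE because Dave is a knight and Uma is a knight.
- Noah (knight) says "Grace and I are different types" - this is TRUE because Noah is a knight and Grace is a knave.
- Uma (knight) says "Exactly 3 of us are knights" - this is TRUE because there are 3 knights.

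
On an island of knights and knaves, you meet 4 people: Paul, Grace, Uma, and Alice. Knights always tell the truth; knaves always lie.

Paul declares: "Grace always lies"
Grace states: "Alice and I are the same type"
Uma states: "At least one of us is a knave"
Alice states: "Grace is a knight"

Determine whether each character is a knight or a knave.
Paul is a knave.
Grace is a knight.
Uma is a knight.
Alice is a knight.

Verification:
- Paul (knave) says "Grace always lies" - this is FALSE (a lie) because Grace is a knight.
- Grace (knight) says "Alice and I are the same type" - this is TRUE because Grace is a knight and Alice is a knight.
- Uma (knight) says "At least one of us is a knave" - this is TRUE because Paul is a knave.
- Alice (knight) says "Grace is a knight" - this is TRUE because Grace is a knight.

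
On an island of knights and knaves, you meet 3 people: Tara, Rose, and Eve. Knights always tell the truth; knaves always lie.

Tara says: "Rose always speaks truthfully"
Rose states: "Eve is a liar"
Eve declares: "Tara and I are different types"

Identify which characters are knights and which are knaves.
Tara is a knave.
Rose is a knave.
Eve is a knight.

Verification:
- Tara (knave) says "Rose always speaks truthfully" - this is FALSE (a lie) because Rose is a knave.
- Rose (knave) says "Eve is a liar" - this is FALSE (a lie) because Eve is a knight.
- Eve (knight) says "Tara and I are different types" - this is TRUE because Eve is a knight and Tara is a knave.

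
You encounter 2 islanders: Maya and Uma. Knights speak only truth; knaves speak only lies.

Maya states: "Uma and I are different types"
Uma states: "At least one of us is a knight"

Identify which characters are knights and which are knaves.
Maya is a knave.
Uma is a knave.

Verification:
- Maya (knave) says "Uma and I are different types" - this is FALSE (a lie) because Maya is a knave and Uma is a knave.
- Uma (knave) says "At least one of us is a knight" - this is FALSE (a lie) because no one is a knight.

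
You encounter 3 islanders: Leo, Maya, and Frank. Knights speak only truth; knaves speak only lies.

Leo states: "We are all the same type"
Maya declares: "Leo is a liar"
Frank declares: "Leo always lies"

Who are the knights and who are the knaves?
Leo is a knave.
Maya is a knight.
Frank is a knight.

Verification:
- Leo (knave) says "We are all the same type" - this is FALSE (a lie) because Maya and Frank are knights and Leo is a knave.
- Maya (knight) says "Leo is a liar" - this is TRUE because Leo is a knave.
- Frank (knight) says "Leo always lies" - this is TRUE because Leo is a knave.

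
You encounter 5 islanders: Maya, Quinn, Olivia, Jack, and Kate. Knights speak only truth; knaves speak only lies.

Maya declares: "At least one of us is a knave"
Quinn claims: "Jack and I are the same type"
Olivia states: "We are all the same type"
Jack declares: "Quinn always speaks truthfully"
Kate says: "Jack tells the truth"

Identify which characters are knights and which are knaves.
Maya is a knight.
Quinn is a knight.
Olivia is a knave.
Jack is a knight.
Kate is a knight.

Verification:
- Maya (knight) says "At least one of us is a knave" - this is TRUE because Olivia is a knave.
- Quinn (knight) says "Jack and I are the same type" - this is TRUE because Quinn is a knight and Jack is a knight.
- Olivia (knave) says "We are all the same type" - this is FALSE (a lie) because Maya, Quinn, Jack, and Kate are knights and Olivia is a knave.
- Jack (knight) says "Quinn always speaks truthfully" - this is TRUE because Quinn is a knight.
- Kate (knight) says "Jack tells the truth" - this is TRUE because Jack is a knight.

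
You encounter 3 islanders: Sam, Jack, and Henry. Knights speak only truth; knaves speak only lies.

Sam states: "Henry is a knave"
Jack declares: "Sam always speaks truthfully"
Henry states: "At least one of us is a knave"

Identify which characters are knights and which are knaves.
Sam is a knave.
Jack is a knave.
Henry is a knight.

Verification:
- Sam (knave) says "Henry is a knave" - this is FALSE (a lie) because Henry is a knight.
- Jack (knave) says "Sam always speaks truthfully" - this is FALSE (a lie) because Sam is a knave.
- Henry (knight) says "At least one of us is a knave" - this is TRUE because Sam and Jack are knaves.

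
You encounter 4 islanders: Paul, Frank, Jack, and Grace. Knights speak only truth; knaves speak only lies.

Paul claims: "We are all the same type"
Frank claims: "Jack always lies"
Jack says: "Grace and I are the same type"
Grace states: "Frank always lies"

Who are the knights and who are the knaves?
Paul is a knave.
Frank is a knave.
Jack is a knight.
Grace is a knight.

Verification:
- Paul (knave) says "We are all the same type" - this is FALSE (a lie) because Jack and Grace are knights and Paul and Frank are knaves.
- Frank (knave) says "Jack always lies" - this is FALSE (a lie) because Jack is a knight.
- Jack (knight) says "Grace and I are the same type" - this is TRUE because Jack is a knight and Grace is a knight.
- Grace (knight) says "Frank always lies" - this is TRUE because Frank is a knave.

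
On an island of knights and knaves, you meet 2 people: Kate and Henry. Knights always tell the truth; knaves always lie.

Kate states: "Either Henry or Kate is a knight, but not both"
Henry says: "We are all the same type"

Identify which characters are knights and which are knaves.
Kate is a knight.
Henry is a knave.

Verification:
- Kate (knight) says "Either Henry or Kate is a knight, but not both" - this is TRUE because Henry is a knave and Kate is a knight.
- Henry (knave) says "We are all the same type" - this is FALSE (a lie) because Kate is a knight and Henry is a knave.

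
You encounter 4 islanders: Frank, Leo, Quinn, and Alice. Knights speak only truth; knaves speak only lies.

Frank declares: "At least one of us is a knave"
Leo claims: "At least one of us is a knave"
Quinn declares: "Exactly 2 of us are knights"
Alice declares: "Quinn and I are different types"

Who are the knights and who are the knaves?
Frank is a knight.
Leo is a knight.
Quinn is a knave.
Alice is a knight.

Verification:
- Frank (knight) says "At least one of us is a knave" - this is TRUE because Quinn is a knave.
- Leo (knight) says "At least one of us is a knave" - this is TRUE because Quinn is a knave.
- Quinn (knave) says "Exactly 2 of us are knights" - this is FALSE (a lie) because there are 3 knights.
- Alice (knight) says "Quinn and I are different types" - this is TRUE because Alice is a knight and Quinn is a knave.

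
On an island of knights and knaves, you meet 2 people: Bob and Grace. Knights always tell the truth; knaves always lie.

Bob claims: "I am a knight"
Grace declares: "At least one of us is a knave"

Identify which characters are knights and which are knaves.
Bob is a knave.
Grace is a knight.

Verification:
- Bob (knave) says "I am a knight" - this is FALSE (a lie) because Bob is a knave.
- Grace (knight) says "At least one of us is a knave" - this is TRUE because Bob is a knave.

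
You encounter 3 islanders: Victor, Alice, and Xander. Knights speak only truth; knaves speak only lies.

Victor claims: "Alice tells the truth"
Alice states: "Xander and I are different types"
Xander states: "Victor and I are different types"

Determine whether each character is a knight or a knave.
Victor is a knave.
Alice is a knave.
Xander is a knave.

Verification:
- Victor (knave) says "Alice tells the truth" - this is FALSE (a lie) because Alice is a knave.
- Alice (knave) says "Xander and I are different types" - this is FALSE (a lie) because Alice is a knave and Xander is a knave.
- Xander (knave) says "Victor and I are different types" - this is FALSE (a lie) because Xander is a knave and Victor is a knave.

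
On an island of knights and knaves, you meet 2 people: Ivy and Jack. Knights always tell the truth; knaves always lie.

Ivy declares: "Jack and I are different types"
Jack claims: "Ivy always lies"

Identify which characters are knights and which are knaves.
Ivy is a knight.
Jack is a knave.

Verification:
- Ivy (knight) says "Jack and I are different types" - this is TRUE because Ivy is a knight and Jack is a knave.
- Jack (knave) says "Ivy always lies" - this is FALSE (a lie) because Ivy is a knight.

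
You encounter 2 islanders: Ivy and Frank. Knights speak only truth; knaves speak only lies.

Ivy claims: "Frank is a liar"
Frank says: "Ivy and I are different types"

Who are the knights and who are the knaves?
Ivy is a knave.
Frank is a knight.

Verification:
- Ivy (knave) says "Frank is a liar" - this is FALSE (a lie) because Frank is a knight.
- Frank (knight) says "Ivy and I are different types" - this is TRUE because Frank is a knight and Ivy is a knave.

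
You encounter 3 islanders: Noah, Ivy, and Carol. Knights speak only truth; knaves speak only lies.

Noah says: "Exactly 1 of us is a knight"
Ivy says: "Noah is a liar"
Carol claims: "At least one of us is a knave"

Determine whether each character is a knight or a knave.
Noah is a knave.
Ivy is a knight.
Carol is a knight.

Verification:
- Noah (knave) says "Exactly 1 of us is a knight" - this is FALSE (a lie) because there are 2 knights.
- Ivy (knight) says "Noah is a liar" - this is TRUE because Noah is a knave.
- Carol (knight) says "At least one of us is a knave" - this is TRUE because Noah is a knave.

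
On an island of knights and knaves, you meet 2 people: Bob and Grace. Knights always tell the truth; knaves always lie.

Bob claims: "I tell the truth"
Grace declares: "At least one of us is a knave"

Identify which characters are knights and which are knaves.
Bob is a knave.
Grace is a knight.

Verification:
- Bob (knave) says "I tell the truth" - this is FALSE (a lie) because Bob is a knave.
- Grace (knight) says "At least one of us is a knave" - this is TRUE because Bob is a knave.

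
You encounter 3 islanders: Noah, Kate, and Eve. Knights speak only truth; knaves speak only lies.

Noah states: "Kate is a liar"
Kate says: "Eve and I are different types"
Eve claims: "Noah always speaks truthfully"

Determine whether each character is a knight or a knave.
Noah is a knave.
Kate is a knight.
Eve is a knave.

Verification:
- Noah (knave) says "Kate is a liar" - this is FALSE (a lie) because Kate is a knight.
- Kate (knight) says "Eve and I are different types" - this is TRUE because Kate is a knight and Eve is a knave.
- Eve (knave) says "Noah always speaks truthfully" - this is FALSE (a lie) because Noah is a knave.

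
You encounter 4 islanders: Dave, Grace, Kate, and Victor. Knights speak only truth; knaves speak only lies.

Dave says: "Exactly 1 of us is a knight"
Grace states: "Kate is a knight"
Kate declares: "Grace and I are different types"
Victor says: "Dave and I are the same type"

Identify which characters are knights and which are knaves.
Dave is a knight.
Grace is a knave.
Kate is a knave.
Victor is a knave.

Verification:
- Dave (knight) says "Exactly 1 of us is a knight" - this is TRUE because there are 1 knights.
- Grace (knave) says "Kate is a knight" - this is FALSE (a lie) because Kate is a knave.
- Kate (knave) says "Grace and I are different types" - this is FALSE (a lie) because Kate is a knave and Grace is a knave.
- Victor (knave) says "Dave and I are the same type" - this is FALSE (a lie) because Victor is a knave and Dave is a knight.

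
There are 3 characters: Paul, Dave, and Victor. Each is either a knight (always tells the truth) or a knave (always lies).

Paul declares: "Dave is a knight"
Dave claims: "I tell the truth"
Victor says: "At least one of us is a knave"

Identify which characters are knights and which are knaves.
Paul is a knave.
Dave is a knave.
Victor is a knight.

Verification:
- Paul (knave) says "Dave is a knight" - this is FALSE (a lie) because Dave is a knave.
- Dave (knave) says "I tell the truth" - this is FALSE (a lie) because Dave is a knave.
- Victor (knight) says "At least one of us is a knave" - this is TRUE because Paul and Dave are knaves.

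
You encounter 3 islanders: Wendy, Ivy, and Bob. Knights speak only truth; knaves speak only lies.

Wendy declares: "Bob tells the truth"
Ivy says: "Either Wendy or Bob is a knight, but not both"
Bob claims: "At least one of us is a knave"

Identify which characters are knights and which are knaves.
Wendy is a knight.
Ivy is a knave.
Bob is a knight.

Verification:
- Wendy (knight) says "Bob tells the truth" - this is TRUE because Bob is a knight.
- Ivy (knave) says "Either Wendy or Bob is a knight, but not both" - this is FALSE (a lie) because Wendy is a knight and Bob is a knight.
- Bob (knight) says "At least one of us is a knave" - this is TRUE because Ivy is a knave.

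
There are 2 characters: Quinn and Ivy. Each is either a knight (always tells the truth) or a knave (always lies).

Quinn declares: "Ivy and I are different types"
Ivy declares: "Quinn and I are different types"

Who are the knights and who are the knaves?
Quinn is a knave.
Ivy is a knave.

Verification:
- Quinn (knave) says "Ivy and I are different types" - this is FALSE (a lie) because Quinn is a knave and Ivy is a knave.
- Ivy (knave) says "Quinn and I are different types" - this is FALSE (a lie) because Ivy is a knave and Quinn is a knave.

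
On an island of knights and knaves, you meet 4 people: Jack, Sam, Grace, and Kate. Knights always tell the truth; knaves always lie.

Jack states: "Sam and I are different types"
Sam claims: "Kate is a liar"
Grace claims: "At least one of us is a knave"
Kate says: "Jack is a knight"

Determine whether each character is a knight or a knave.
Jack is a knight.
Sam is a knave.
Grace is a knight.
Kate is a knight.

Verification:
- Jack (knight) says "Sam and I are different types" - this is TRUE because Jack is a knight and Sam is a knave.
- Sam (knave) says "Kate is a liar" - this is FALSE (a lie) because Kate is a knight.
- Grace (knight) says "At least one of us is a knave" - this is TRUE because Sam is a knave.
- Kate (knight) says "Jack is a knight" - this is TRUE because Jack is a knight.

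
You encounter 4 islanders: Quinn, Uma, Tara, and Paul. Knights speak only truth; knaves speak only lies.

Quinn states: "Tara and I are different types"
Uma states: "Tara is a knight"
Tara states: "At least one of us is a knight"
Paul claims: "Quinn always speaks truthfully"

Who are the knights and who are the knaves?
Quinn is a knave.
Uma is a knave.
Tara is a knave.
Paul is a knave.

Verification:
- Quinn (knave) says "Tara and I are different types" - this is FALSE (a lie) because Quinn is a knave and Tara is a knave.
- Uma (knave) says "Tara is a knight" - this is FALSE (a lie) because Tara is a knave.
- Tara (knave) says "At least one of us is a knight" - this is FALSE (a lie) because no one is a knight.
- Paul (knave) says "Quinn always speaks truthfully" - this is FALSE (a lie) because Quinn is a knave.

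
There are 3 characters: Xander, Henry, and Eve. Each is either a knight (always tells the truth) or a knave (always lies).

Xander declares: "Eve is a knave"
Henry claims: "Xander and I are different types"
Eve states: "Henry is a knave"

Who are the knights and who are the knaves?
Xander is a knave.
Henry is a knave.
Eve is a knight.

Verification:
- Xander (knave) says "Eve is a knave" - this is FALSE (a lie) because Eve is a knight.
- Henry (knave) says "Xander and I are different types" - this is FALSE (a lie) because Henry is a knave and Xander is a knave.
- Eve (knight) says "Henry is a knave" - this is TRUE because Henry is a knave.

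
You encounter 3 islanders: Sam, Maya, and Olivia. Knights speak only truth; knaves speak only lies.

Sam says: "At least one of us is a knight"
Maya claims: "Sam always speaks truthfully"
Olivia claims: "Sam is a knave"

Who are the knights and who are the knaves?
Sam is a knight.
Maya is a knight.
Olivia is a knave.

Verification:
- Sam (knight) says "At least one of us is a knight" - this is TRUE because Sam and Maya are knights.
- Maya (knight) says "Sam always speaks truthfully" - this is TRUE because Sam is a knight.
- Olivia (knave) says "Sam is a knave" - this is FALSE (a lie) because Sam is a knight.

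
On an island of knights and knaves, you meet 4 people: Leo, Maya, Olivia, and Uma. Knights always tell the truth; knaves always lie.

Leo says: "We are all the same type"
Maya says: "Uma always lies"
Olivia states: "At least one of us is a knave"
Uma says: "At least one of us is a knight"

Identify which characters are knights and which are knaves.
Leo is a knave.
Maya is a knave.
Olivia is a knight.
Uma is a knight.

Verification:
- Leo (knave) says "We are all the same type" - this is FALSE (a lie) because Olivia and Uma are knights and Leo and Maya are knaves.
- Maya (knave) says "Uma always lies" - this is FALSE (a lie) because Uma is a knight.
- Olivia (knight) says "At least one of us is a knave" - this is TRUE because Leo and Maya are knaves.
- Uma (knight) says "At least one of us is a knight" - this is TRUE because Olivia and Uma are knights.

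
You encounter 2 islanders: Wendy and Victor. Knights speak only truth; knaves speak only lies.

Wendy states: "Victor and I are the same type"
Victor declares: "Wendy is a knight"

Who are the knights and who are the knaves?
Wendy is a knight.
Victor is a knight.

Verification:
- Wendy (knight) says "Victor and I are the same type" - this is TRUE because Wendy is a knight and Victor is a knight.
- Victor (knight) says "Wendy is a knight" - this is TRUE because Wendy is a knight.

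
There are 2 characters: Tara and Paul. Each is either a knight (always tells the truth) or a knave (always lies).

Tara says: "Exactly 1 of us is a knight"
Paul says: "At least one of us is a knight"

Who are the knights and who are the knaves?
Tara is a knave.
Paul is a knave.

Verification:
- Tara (knave) says "Exactly 1 of us is a knight" - this is FALSE (a lie) because there are 0 knights.
- Paul (knave) says "At least one of us is a knight" - this is FALSE (a lie) because no one is a knight.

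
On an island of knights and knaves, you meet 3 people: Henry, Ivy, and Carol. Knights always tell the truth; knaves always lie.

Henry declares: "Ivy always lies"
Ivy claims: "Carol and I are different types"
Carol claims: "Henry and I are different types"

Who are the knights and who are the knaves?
Henry is a knave.
Ivy is a knight.
Carol is a knave.

Verification:
- Henry (knave) says "Ivy always lies" - this is FALSE (a lie) because Ivy is a knight.
- Ivy (knight) says "Carol and I are different types" - this is TRUE because Ivy is a knight and Carol is a knave.
- Carol (knave) says "Henry and I are different types" - this is FALSE (a lie) because Carol is a knave and Henry is a knave.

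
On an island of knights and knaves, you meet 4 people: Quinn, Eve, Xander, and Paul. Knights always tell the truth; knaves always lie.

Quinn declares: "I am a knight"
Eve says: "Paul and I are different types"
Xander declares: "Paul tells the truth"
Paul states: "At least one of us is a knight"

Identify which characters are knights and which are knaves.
Quinn is a knave.
Eve is a knave.
Xander is a knave.
Paul is a knave.

Verification:
- Quinn (knave) says "I am a knight" - this is FALSE (a lie) because Quinn is a knave.
- Eve (knave) says "Paul and I are different types" - this is FALSE (a lie) because Eve is a knave and Paul is a knave.
- Xander (knave) says "Paul tells the truth" - this is FALSE (a lie) because Paul is a knave.
- Paul (knave) says "At least one of us is a knight" - this is FALSE (a lie) because no one is a knight.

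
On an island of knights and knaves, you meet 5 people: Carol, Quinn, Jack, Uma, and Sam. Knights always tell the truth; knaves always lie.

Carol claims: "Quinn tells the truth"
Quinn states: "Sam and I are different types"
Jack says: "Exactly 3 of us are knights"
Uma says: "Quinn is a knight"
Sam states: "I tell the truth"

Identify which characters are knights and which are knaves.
Carol is a knave.
Quinn is a knave.
Jack is a knave.
Uma is a knave.
Sam is a knave.

Verification:
- Carol (knave) says "Quinn tells the truth" - this is FALSE (a lie) because Quinn is a knave.
- Quinn (knave) says "Sam and I are different types" - this is FALSE (a lie) because Quinn is a knave and Sam is a knave.
- Jack (knave) says "Exactly 3 of us are knights" - this is FALSE (a lie) because there are 0 knights.
- Uma (knave) says "Quinn is a knight" - this is FALSE (a lie) because Quinn is a knave.
- Sam (knave) says "I tell the truth" - this is FALSE (a lie) because Sam is a knave.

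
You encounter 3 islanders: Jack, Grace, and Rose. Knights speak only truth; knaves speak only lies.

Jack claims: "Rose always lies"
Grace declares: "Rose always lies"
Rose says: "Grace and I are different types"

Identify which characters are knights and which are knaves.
Jack is a knave.
Grace is a knave.
Rose is a knight.

Verification:
- Jack (knave) says "Rose always lies" - this is FALSE (a lie) because Rose is a knight.
- Grace (knave) says "Rose always lies" - this is FALSE (a lie) because Rose is a knight.
- Rose (knight) says "Grace and I are different types" - this is TRUE because Rose is a knight and Grace is a knave.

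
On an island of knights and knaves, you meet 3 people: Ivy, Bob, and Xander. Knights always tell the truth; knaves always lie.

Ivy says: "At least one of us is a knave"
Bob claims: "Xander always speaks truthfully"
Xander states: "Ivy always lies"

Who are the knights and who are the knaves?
Ivy is a knight.
Bob is a knave.
Xander is a knave.

Verification:
- Ivy (knight) says "At least one of us is a knave" - this is TRUE because Bob and Xander are knaves.
- Bob (knave) says "Xander always speaks truthfully" - this is FALSE (a lie) because Xander is a knave.
- Xander (knave) says "Ivy always lies" - this is FALSE (a lie) because Ivy is a knight.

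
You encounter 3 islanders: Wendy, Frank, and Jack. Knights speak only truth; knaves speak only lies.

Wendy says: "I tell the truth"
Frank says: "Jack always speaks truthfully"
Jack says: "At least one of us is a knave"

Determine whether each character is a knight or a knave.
Wendy is a knave.
Frank is a knight.
Jack is a knight.

Verification:
- Wendy (knave) says "I tell the truth" - this is FALSE (a lie) because Wendy is a knave.
- Frank (knight) says "Jack always speaks truthfully" - this is TRUE because Jack is a knight.
- Jack (knight) says "At least one of us is a knave" - this is TRUE because Wendy is a knave.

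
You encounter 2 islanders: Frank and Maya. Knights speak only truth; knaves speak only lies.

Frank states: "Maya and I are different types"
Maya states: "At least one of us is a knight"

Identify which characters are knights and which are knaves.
Frank is a knave.
Maya is a knave.

Verification:
- Frank (knave) says "Maya and I are different types" - this is FALSE (a lie) because Frank is a knave and Maya is a knave.
- Maya (knave) says "At least one of us is a knight" - this is FALSE (a lie) because no one is a knight.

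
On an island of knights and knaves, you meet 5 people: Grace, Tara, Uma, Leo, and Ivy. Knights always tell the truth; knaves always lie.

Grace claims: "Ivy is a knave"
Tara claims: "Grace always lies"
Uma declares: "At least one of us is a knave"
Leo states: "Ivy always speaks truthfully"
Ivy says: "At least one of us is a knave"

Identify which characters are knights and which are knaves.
Grace is a knave.
Tara is a knight.
Uma is a knight.
Leo is a knight.
Ivy is a knight.

Verification:
- Grace (knave) says "Ivy is a knave" - this is FALSE (a lie) because Ivy is a knight.
- Tara (knight) says "Grace always lies" - this is TRUE because Grace is a knave.
- Uma (knight) says "At least one of us is a knave" - this is TRUE because Grace is a knave.
- Leo (knight) says "Ivy always speaks truthfully" - this is TRUE because Ivy is a knight.
- Ivy (knight) says "At least one of us is a knave" - this is TRUE because Grace is a knave.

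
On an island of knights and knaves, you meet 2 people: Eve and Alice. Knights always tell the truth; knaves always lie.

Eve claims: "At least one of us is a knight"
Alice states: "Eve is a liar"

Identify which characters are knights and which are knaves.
Eve is a knight.
Alice is a knave.

Verification:
- Eve (knight) says "At least one of us is a knight" - this is TRUE because Eve is a knight.
- Alice (knave) says "Eve is a liar" - this is FALSE (a lie) because Eve is a knight.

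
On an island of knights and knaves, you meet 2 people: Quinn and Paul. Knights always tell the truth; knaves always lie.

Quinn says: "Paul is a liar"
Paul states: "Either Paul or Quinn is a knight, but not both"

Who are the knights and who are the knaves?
Quinn is a knave.
Paul is a knight.

Verification:
- Quinn (knave) says "Paul is a liar" - this is FALSE (a lie) because Paul is a knight.
- Paul (knight) says "Either Paul or Quinn is a knight, but not both" - this is TRUE because Paul is a knight and Quinn is a knave.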